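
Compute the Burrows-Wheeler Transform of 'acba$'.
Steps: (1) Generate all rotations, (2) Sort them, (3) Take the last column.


Rotations (sorted):
  0: $acba -> last char: a
  1: a$acb -> last char: b
  2: acba$ -> last char: $
  3: ba$ac -> last char: c
  4: cba$a -> last char: a


BWT = ab$ca


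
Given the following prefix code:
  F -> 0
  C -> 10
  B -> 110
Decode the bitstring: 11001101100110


Decoding step by step:
Bits 110 -> B
Bits 0 -> F
Bits 110 -> B
Bits 110 -> B
Bits 0 -> F
Bits 110 -> B


Decoded message: BFBBFB


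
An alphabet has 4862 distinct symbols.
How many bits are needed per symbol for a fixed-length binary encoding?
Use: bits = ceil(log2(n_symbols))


log2(4862) = 12.2473
Bracket: 2^12 = 4096 < 4862 <= 2^13 = 8192
So ceil(log2(4862)) = 13

bits = ceil(log2(4862)) = ceil(12.2473) = 13 bits


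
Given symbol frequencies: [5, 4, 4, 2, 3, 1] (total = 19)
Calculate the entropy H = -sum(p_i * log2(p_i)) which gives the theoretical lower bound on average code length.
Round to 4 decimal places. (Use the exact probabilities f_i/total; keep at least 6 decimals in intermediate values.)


Per-symbol terms -p_i * log2(p_i) with p_i = f_i/19:
  p = 5/19 = 0.263158: log2(p) = -1.925999, -p*log2(p) = 0.506842
  p = 4/19 = 0.210526: log2(p) = -2.247928, -p*log2(p) = 0.473248
  p = 4/19 = 0.210526: log2(p) = -2.247928, -p*log2(p) = 0.473248
  p = 2/19 = 0.105263: log2(p) = -3.247928, -p*log2(p) = 0.341887
  p = 3/19 = 0.157895: log2(p) = -2.662965, -p*log2(p) = 0.420468
  p = 1/19 = 0.052632: log2(p) = -4.247928, -p*log2(p) = 0.223575
H = 0.506842 + 0.473248 + 0.473248 + 0.341887 + 0.420468 + 0.223575 = 2.439268

H = 2.4393 bits/symbol


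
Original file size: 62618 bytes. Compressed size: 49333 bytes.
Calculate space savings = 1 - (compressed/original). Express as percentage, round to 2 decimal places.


ratio = compressed/original = 49333/62618 = 0.787841
savings = 1 - ratio = 1 - 0.787841 = 0.212159
as a percentage: 0.212159 * 100 = 21.22%

Space savings = 1 - 49333/62618 = 21.22%


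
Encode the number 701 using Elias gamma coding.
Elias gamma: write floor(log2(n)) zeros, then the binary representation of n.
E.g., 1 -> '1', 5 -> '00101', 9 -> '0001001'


num_bits = floor(log2(701)) + 1 = 10
leading_zeros = num_bits - 1 = 9
binary(701) = 1010111101

Elias gamma(701) = '000000000' + '1010111101' = 0000000001010111101 (19 bits)


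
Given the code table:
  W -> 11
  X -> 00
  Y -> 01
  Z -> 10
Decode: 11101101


Decoding:
11 -> W
10 -> Z
11 -> W
01 -> Y


Result: WZWY


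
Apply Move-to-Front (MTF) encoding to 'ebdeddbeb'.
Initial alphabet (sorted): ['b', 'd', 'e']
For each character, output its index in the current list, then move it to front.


MTF encoding:
'e': index 2 in ['b', 'd', 'e'] -> ['e', 'b', 'd']
'b': index 1 in ['e', 'b', 'd'] -> ['b', 'e', 'd']
'd': index 2 in ['b', 'e', 'd'] -> ['d', 'b', 'e']
'e': index 2 in ['d', 'b', 'e'] -> ['e', 'd', 'b']
'd': index 1 in ['e', 'd', 'b'] -> ['d', 'e', 'b']
'd': index 0 in ['d', 'e', 'b'] -> ['d', 'e', 'b']
'b': index 2 in ['d', 'e', 'b'] -> ['b', 'd', 'e']
'e': index 2 in ['b', 'd', 'e'] -> ['e', 'b', 'd']
'b': index 1 in ['e', 'b', 'd'] -> ['b', 'e', 'd']


Output: [2, 1, 2, 2, 1, 0, 2, 2, 1]


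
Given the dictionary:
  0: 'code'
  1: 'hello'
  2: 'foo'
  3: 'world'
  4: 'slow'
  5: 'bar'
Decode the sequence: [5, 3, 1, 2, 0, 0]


Look up each index in the dictionary:
  5 -> 'bar'
  3 -> 'world'
  1 -> 'hello'
  2 -> 'foo'
  0 -> 'code'
  0 -> 'code'

Decoded: "bar world hello foo code code"


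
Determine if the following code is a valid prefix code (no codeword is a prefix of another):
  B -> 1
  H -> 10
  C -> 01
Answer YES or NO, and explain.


Checking each pair (does one codeword prefix another?):
  B='1' vs H='10': prefix -- VIOLATION

NO -- this is NOT a valid prefix code. B (1) is a prefix of H (10).


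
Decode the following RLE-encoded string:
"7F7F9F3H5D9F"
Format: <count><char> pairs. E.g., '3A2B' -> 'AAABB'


Expanding each <count><char> pair:
  7F -> 'FFFFFFF'
  7F -> 'FFFFFFF'
  9F -> 'FFFFFFFFF'
  3H -> 'HHH'
  5D -> 'DDDDD'
  9F -> 'FFFFFFFFF'

Decoded = FFFFFFFFFFFFFFFFFFFFFFFHHHDDDDDFFFFFFFFF


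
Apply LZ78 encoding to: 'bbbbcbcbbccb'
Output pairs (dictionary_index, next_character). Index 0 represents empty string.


LZ78 encoding steps:
Dictionary: {0: ''}
Step 1: w='' (idx 0), next='b' -> output (0, 'b'), add 'b' as idx 1
Step 2: w='b' (idx 1), next='b' -> output (1, 'b'), add 'bb' as idx 2
Step 3: w='b' (idx 1), next='c' -> output (1, 'c'), add 'bc' as idx 3
Step 4: w='bc' (idx 3), next='b' -> output (3, 'b'), add 'bcb' as idx 4
Step 5: w='bc' (idx 3), next='c' -> output (3, 'c'), add 'bcc' as idx 5
Step 6: w='b' (idx 1), end of input -> output (1, '')


Encoded: [(0, 'b'), (1, 'b'), (1, 'c'), (3, 'b'), (3, 'c'), (1, '')]


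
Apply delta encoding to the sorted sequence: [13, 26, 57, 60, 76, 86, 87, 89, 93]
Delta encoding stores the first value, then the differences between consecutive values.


First value: 13
Deltas:
  26 - 13 = 13
  57 - 26 = 31
  60 - 57 = 3
  76 - 60 = 16
  86 - 76 = 10
  87 - 86 = 1
  89 - 87 = 2
  93 - 89 = 4


Delta encoded: [13, 13, 31, 3, 16, 10, 1, 2, 4]


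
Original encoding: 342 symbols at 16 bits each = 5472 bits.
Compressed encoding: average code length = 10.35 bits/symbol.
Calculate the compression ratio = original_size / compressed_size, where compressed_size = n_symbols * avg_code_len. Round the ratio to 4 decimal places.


original_size = n_symbols * orig_bits = 342 * 16 = 5472 bits
compressed_size = n_symbols * avg_code_len = 342 * 10.35 = 3539.7 bits
ratio = original_size / compressed_size = 5472 / 3539.7 = 1.5459

Compression ratio = 1.5459


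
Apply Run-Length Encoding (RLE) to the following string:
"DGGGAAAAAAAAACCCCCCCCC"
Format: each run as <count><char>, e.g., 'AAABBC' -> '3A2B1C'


Scanning runs left to right:
  i=0: run of 'D' x 1 -> '1D'
  i=1: run of 'G' x 3 -> '3G'
  i=4: run of 'A' x 9 -> '9A'
  i=13: run of 'C' x 9 -> '9C'

RLE = 1D3G9A9C


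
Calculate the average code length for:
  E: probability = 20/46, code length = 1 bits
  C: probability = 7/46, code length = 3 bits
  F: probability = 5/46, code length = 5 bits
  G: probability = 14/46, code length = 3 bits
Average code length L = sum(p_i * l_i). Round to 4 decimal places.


Weighted contributions p_i * l_i:
  E: (20/46) * 1 = 20/46
  C: (7/46) * 3 = 21/46
  F: (5/46) * 5 = 25/46
  G: (14/46) * 3 = 42/46
Sum = (20 + 21 + 25 + 42)/46 = 108/46

L = 108/46 = 2.3478 bits/symbol


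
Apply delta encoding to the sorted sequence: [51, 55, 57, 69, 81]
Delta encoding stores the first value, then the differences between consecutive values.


First value: 51
Deltas:
  55 - 51 = 4
  57 - 55 = 2
  69 - 57 = 12
  81 - 69 = 12


Delta encoded: [51, 4, 2, 12, 12]


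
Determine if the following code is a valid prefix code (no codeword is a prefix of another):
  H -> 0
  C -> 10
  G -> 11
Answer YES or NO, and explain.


Checking each pair (does one codeword prefix another?):
  H='0' vs C='10': no prefix
  H='0' vs G='11': no prefix
  C='10' vs H='0': no prefix
  C='10' vs G='11': no prefix
  G='11' vs H='0': no prefix
  G='11' vs C='10': no prefix
No violation found over all pairs.

YES -- this is a valid prefix code. No codeword is a prefix of any other codeword.


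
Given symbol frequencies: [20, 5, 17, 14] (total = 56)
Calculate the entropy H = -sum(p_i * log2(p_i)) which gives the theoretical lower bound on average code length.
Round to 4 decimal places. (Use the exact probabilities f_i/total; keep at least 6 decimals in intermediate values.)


Per-symbol terms -p_i * log2(p_i) with p_i = f_i/56:
  p = 20/56 = 0.357143: log2(p) = -1.485427, -p*log2(p) = 0.530510
  p = 5/56 = 0.089286: log2(p) = -3.485427, -p*log2(p) = 0.311199
  p = 17/56 = 0.303571: log2(p) = -1.719892, -p*log2(p) = 0.522110
  p = 14/56 = 0.250000: log2(p) = -2.000000, -p*log2(p) = 0.500000
H = 0.530510 + 0.311199 + 0.522110 + 0.500000 = 1.863819

H = 1.8638 bits/symbol


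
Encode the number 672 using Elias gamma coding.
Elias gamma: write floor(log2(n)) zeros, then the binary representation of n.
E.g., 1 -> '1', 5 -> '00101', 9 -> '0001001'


num_bits = floor(log2(672)) + 1 = 10
leading_zeros = num_bits - 1 = 9
binary(672) = 1010100000

Elias gamma(672) = '000000000' + '1010100000' = 0000000001010100000 (19 bits)


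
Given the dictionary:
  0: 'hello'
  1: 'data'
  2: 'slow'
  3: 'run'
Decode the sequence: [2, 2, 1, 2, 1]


Look up each index in the dictionary:
  2 -> 'slow'
  2 -> 'slow'
  1 -> 'data'
  2 -> 'slow'
  1 -> 'data'

Decoded: "slow slow data slow data"


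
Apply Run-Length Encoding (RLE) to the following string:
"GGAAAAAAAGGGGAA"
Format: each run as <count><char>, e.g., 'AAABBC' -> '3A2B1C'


Scanning runs left to right:
  i=0: run of 'G' x 2 -> '2G'
  i=2: run of 'A' x 7 -> '7A'
  i=9: run of 'G' x 4 -> '4G'
  i=13: run of 'A' x 2 -> '2A'

RLE = 2G7A4G2A


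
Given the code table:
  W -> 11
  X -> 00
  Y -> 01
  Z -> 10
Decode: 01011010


Decoding:
01 -> Y
01 -> Y
10 -> Z
10 -> Z


Result: YYZZ


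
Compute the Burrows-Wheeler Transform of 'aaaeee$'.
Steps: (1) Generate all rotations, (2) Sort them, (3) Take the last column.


Rotations (sorted):
  0: $aaaeee -> last char: e
  1: aaaeee$ -> last char: $
  2: aaeee$a -> last char: a
  3: aeee$aa -> last char: a
  4: e$aaaee -> last char: e
  5: ee$aaae -> last char: e
  6: eee$aaa -> last char: a


BWT = e$aaeea


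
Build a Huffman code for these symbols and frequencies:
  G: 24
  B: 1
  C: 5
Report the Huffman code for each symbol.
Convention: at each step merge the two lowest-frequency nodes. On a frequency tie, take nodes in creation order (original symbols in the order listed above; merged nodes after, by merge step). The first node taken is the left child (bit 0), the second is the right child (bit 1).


Huffman tree construction:
Step 1: Merge B(1) + C(5) = 6
Step 2: Merge (B+C)(6) + G(24) = 30
Read each symbol's code off the tree from the root (left child = 0, right child = 1).

Codes:
  G: 1 (length 1)
  B: 00 (length 2)
  C: 01 (length 2)
Average code length: 36/30 = 1.2000 bits/symbol


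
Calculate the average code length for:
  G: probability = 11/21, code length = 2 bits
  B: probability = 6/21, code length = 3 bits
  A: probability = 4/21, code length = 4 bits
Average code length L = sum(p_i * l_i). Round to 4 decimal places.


Weighted contributions p_i * l_i:
  G: (11/21) * 2 = 22/21
  B: (6/21) * 3 = 18/21
  A: (4/21) * 4 = 16/21
Sum = (22 + 18 + 16)/21 = 56/21

L = 56/21 = 2.6667 bits/symbol


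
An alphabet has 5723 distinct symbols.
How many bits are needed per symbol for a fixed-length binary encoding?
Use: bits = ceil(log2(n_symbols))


log2(5723) = 12.4826
Bracket: 2^12 = 4096 < 5723 <= 2^13 = 8192
So ceil(log2(5723)) = 13

bits = ceil(log2(5723)) = ceil(12.4826) = 13 bits


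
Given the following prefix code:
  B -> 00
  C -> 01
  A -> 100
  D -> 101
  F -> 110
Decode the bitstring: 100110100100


Decoding step by step:
Bits 100 -> A
Bits 110 -> F
Bits 100 -> A
Bits 100 -> A


Decoded message: AFAA


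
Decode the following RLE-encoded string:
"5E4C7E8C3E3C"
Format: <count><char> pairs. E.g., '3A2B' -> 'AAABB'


Expanding each <count><char> pair:
  5E -> 'EEEEE'
  4C -> 'CCCC'
  7E -> 'EEEEEEE'
  8C -> 'CCCCCCCC'
  3E -> 'EEE'
  3C -> 'CCC'

Decoded = EEEEECCCCEEEEEEECCCCCCCCEEECCC


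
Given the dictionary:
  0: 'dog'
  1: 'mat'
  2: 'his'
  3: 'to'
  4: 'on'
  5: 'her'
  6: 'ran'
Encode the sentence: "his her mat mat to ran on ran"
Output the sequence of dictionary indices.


Look up each word in the dictionary:
  'his' -> 2
  'her' -> 5
  'mat' -> 1
  'mat' -> 1
  'to' -> 3
  'ran' -> 6
  'on' -> 4
  'ran' -> 6

Encoded: [2, 5, 1, 1, 3, 6, 4, 6]


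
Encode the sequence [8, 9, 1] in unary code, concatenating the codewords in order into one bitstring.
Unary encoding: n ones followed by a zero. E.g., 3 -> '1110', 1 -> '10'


Encode each number as n ones followed by a terminating 0:
  8 -> 111111110 (9 bits)
  9 -> 1111111110 (10 bits)
  1 -> 10 (2 bits)
Total length = 9 + 10 + 2 = 21 bits.

Unary([8, 9, 1]) = 111111110111111111010 (21 bits)


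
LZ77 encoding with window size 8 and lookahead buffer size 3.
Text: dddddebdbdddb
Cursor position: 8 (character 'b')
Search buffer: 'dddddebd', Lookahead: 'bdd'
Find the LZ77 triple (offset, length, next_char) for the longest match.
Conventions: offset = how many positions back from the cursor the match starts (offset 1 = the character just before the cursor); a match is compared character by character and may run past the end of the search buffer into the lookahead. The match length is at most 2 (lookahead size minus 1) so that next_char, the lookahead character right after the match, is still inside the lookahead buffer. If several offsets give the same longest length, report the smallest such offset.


Try each offset into the search buffer:
  offset=1 (pos 7, char 'd'): match length 0
  offset=2 (pos 6, char 'b'): match length 2
  offset=3 (pos 5, char 'e'): match length 0
  offset=4 (pos 4, char 'd'): match length 0
  offset=5 (pos 3, char 'd'): match length 0
  offset=6 (pos 2, char 'd'): match length 0
  offset=7 (pos 1, char 'd'): match length 0
  offset=8 (pos 0, char 'd'): match length 0
Longest match has length 2 at offset 2.
next_char = character at position 8 + 2 = 10 -> 'd'

Best match: offset=2, length=2 (matching 'bd' starting at position 6)
LZ77 triple: (2, 2, 'd')


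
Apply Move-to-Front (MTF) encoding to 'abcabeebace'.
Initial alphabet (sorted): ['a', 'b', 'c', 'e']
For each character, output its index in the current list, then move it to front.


MTF encoding:
'a': index 0 in ['a', 'b', 'c', 'e'] -> ['a', 'b', 'c', 'e']
'b': index 1 in ['a', 'b', 'c', 'e'] -> ['b', 'a', 'c', 'e']
'c': index 2 in ['b', 'a', 'c', 'e'] -> ['c', 'b', 'a', 'e']
'a': index 2 in ['c', 'b', 'a', 'e'] -> ['a', 'c', 'b', 'e']
'b': index 2 in ['a', 'c', 'b', 'e'] -> ['b', 'a', 'c', 'e']
'e': index 3 in ['b', 'a', 'c', 'e'] -> ['e', 'b', 'a', 'c']
'e': index 0 in ['e', 'b', 'a', 'c'] -> ['e', 'b', 'a', 'c']
'b': index 1 in ['e', 'b', 'a', 'c'] -> ['b', 'e', 'a', 'c']
'a': index 2 in ['b', 'e', 'a', 'c'] -> ['a', 'b', 'e', 'c']
'c': index 3 in ['a', 'b', 'e', 'c'] -> ['c', 'a', 'b', 'e']
'e': index 3 in ['c', 'a', 'b', 'e'] -> ['e', 'c', 'a', 'b']


Output: [0, 1, 2, 2, 2, 3, 0, 1, 2, 3, 3]


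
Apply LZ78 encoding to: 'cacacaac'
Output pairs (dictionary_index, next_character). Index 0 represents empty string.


LZ78 encoding steps:
Dictionary: {0: ''}
Step 1: w='' (idx 0), next='c' -> output (0, 'c'), add 'c' as idx 1
Step 2: w='' (idx 0), next='a' -> output (0, 'a'), add 'a' as idx 2
Step 3: w='c' (idx 1), next='a' -> output (1, 'a'), add 'ca' as idx 3
Step 4: w='ca' (idx 3), next='a' -> output (3, 'a'), add 'caa' as idx 4
Step 5: w='c' (idx 1), end of input -> output (1, '')


Encoded: [(0, 'c'), (0, 'a'), (1, 'a'), (3, 'a'), (1, '')]


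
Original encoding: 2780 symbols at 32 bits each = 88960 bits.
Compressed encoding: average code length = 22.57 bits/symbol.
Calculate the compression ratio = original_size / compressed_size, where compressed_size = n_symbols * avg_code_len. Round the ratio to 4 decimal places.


original_size = n_symbols * orig_bits = 2780 * 32 = 88960 bits
compressed_size = n_symbols * avg_code_len = 2780 * 22.57 = 62744.6 bits
ratio = original_size / compressed_size = 88960 / 62744.6 = 1.4178

Compression ratio = 1.4178


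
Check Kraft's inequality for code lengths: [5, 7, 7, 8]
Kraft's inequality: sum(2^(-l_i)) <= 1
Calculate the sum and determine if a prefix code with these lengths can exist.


Sum = 2^(-5) + 2^(-7) + 2^(-7) + 2^(-8)
    = 0.03125 + 0.0078125 + 0.0078125 + 0.00390625
    = 13/256 = 0.05078125
Since 0.05078125 <= 1, Kraft's inequality IS satisfied.
A prefix code with these lengths CAN exist.

Kraft sum = 0.05078125. Satisfied.


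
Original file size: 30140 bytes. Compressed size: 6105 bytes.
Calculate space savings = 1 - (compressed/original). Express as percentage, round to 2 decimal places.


ratio = compressed/original = 6105/30140 = 0.202555
savings = 1 - ratio = 1 - 0.202555 = 0.797445
as a percentage: 0.797445 * 100 = 79.74%

Space savings = 1 - 6105/30140 = 79.74%


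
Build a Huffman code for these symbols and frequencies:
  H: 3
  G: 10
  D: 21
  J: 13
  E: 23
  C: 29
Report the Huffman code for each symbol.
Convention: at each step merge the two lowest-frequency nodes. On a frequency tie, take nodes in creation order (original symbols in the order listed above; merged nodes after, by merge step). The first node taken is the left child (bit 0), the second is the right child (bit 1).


Huffman tree construction:
Step 1: Merge H(3) + G(10) = 13
Step 2: Merge J(13) + (H+G)(13) = 26
Step 3: Merge D(21) + E(23) = 44
Step 4: Merge (J+(H+G))(26) + C(29) = 55
Step 5: Merge (D+E)(44) + ((J+(H+G))+C)(55) = 99
Read each symbol's code off the tree from the root (left child = 0, right child = 1).

Codes:
  H: 1010 (length 4)
  G: 1011 (length 4)
  D: 00 (length 2)
  J: 100 (length 3)
  E: 01 (length 2)
  C: 11 (length 2)
Average code length: 237/99 = 2.3939 bits/symbol


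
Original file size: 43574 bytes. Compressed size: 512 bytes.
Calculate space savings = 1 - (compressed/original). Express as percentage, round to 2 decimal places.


ratio = compressed/original = 512/43574 = 0.01175
savings = 1 - ratio = 1 - 0.01175 = 0.98825
as a percentage: 0.98825 * 100 = 98.82%

Space savings = 1 - 512/43574 = 98.82%


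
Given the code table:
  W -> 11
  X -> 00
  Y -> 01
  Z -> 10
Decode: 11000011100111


Decoding:
11 -> W
00 -> X
00 -> X
11 -> W
10 -> Z
01 -> Y
11 -> W


Result: WXXWZYW


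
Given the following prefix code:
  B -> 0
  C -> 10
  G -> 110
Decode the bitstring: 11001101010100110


Decoding step by step:
Bits 110 -> G
Bits 0 -> B
Bits 110 -> G
Bits 10 -> C
Bits 10 -> C
Bits 10 -> C
Bits 0 -> B
Bits 110 -> G


Decoded message: GBGCCCBG


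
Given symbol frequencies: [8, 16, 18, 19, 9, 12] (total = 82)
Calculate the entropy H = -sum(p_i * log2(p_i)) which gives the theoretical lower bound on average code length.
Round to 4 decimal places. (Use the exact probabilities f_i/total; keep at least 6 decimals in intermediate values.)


Per-symbol terms -p_i * log2(p_i) with p_i = f_i/82:
  p = 8/82 = 0.097561: log2(p) = -3.357552, -p*log2(p) = 0.327566
  p = 16/82 = 0.195122: log2(p) = -2.357552, -p*log2(p) = 0.460010
  p = 18/82 = 0.219512: log2(p) = -2.187627, -p*log2(p) = 0.480211
  p = 19/82 = 0.231707: log2(p) = -2.109624, -p*log2(p) = 0.488815
  p = 9/82 = 0.109756: log2(p) = -3.187627, -p*log2(p) = 0.349862
  p = 12/82 = 0.146341: log2(p) = -2.772590, -p*log2(p) = 0.405745
H = 0.327566 + 0.460010 + 0.480211 + 0.488815 + 0.349862 + 0.405745 = 2.512209

H = 2.5122 bits/symbol


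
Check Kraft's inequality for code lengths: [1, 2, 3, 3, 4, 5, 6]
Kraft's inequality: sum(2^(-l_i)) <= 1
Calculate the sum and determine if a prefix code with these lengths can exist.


Sum = 2^(-1) + 2^(-2) + 2^(-3) + 2^(-3) + 2^(-4) + 2^(-5) + 2^(-6)
    = 0.5 + 0.25 + 0.125 + 0.125 + 0.0625 + 0.03125 + 0.015625
    = 71/64 = 1.109375
Since 1.109375 > 1, Kraft's inequality is NOT satisfied.
A prefix code with these lengths CANNOT exist.

Kraft sum = 1.109375. Not satisfied.


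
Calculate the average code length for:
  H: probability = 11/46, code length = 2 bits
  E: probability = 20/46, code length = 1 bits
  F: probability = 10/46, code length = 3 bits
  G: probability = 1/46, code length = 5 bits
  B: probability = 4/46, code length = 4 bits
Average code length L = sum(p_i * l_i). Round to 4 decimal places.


Weighted contributions p_i * l_i:
  H: (11/46) * 2 = 22/46
  E: (20/46) * 1 = 20/46
  F: (10/46) * 3 = 30/46
  G: (1/46) * 5 = 5/46
  B: (4/46) * 4 = 16/46
Sum = (22 + 20 + 30 + 5 + 16)/46 = 93/46

L = 93/46 = 2.0217 bits/symbol


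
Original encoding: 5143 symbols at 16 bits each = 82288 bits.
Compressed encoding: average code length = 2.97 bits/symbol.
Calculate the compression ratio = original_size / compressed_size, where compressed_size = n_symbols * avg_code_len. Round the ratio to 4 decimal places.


original_size = n_symbols * orig_bits = 5143 * 16 = 82288 bits
compressed_size = n_symbols * avg_code_len = 5143 * 2.97 = 15274.71 bits
ratio = original_size / compressed_size = 82288 / 15274.71 = 5.3872

Compression ratio = 5.3872


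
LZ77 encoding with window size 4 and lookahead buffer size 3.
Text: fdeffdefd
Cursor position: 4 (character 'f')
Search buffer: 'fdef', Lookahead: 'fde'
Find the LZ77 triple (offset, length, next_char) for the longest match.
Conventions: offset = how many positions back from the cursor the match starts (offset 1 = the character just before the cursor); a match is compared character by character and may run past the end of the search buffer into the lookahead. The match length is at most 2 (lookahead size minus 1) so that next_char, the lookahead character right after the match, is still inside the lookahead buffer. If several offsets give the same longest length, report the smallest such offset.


Try each offset into the search buffer:
  offset=1 (pos 3, char 'f'): match length 1
  offset=2 (pos 2, char 'e'): match length 0
  offset=3 (pos 1, char 'd'): match length 0
  offset=4 (pos 0, char 'f'): match length 2
Longest match has length 2 at offset 4.
next_char = character at position 4 + 2 = 6 -> 'e'

Best match: offset=4, length=2 (matching 'fd' starting at position 0)
LZ77 triple: (4, 2, 'e')


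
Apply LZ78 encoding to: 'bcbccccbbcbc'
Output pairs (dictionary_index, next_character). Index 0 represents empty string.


LZ78 encoding steps:
Dictionary: {0: ''}
Step 1: w='' (idx 0), next='b' -> output (0, 'b'), add 'b' as idx 1
Step 2: w='' (idx 0), next='c' -> output (0, 'c'), add 'c' as idx 2
Step 3: w='b' (idx 1), next='c' -> output (1, 'c'), add 'bc' as idx 3
Step 4: w='c' (idx 2), next='c' -> output (2, 'c'), add 'cc' as idx 4
Step 5: w='c' (idx 2), next='b' -> output (2, 'b'), add 'cb' as idx 5
Step 6: w='bc' (idx 3), next='b' -> output (3, 'b'), add 'bcb' as idx 6
Step 7: w='c' (idx 2), end of input -> output (2, '')


Encoded: [(0, 'b'), (0, 'c'), (1, 'c'), (2, 'c'), (2, 'b'), (3, 'b'), (2, '')]


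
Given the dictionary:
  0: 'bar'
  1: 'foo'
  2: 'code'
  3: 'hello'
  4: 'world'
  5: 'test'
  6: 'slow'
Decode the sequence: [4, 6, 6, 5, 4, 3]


Look up each index in the dictionary:
  4 -> 'world'
  6 -> 'slow'
  6 -> 'slow'
  5 -> 'test'
  4 -> 'world'
  3 -> 'hello'

Decoded: "world slow slow test world hello"


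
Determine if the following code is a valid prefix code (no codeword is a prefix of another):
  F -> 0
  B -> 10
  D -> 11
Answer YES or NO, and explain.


Checking each pair (does one codeword prefix another?):
  F='0' vs B='10': no prefix
  F='0' vs D='11': no prefix
  B='10' vs F='0': no prefix
  B='10' vs D='11': no prefix
  D='11' vs F='0': no prefix
  D='11' vs B='10': no prefix
No violation found over all pairs.

YES -- this is a valid prefix code. No codeword is a prefix of any other codeword.


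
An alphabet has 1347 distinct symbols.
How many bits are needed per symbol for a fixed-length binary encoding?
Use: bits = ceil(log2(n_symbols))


log2(1347) = 10.3955
Bracket: 2^10 = 1024 < 1347 <= 2^11 = 2048
So ceil(log2(1347)) = 11

bits = ceil(log2(1347)) = ceil(10.3955) = 11 bits


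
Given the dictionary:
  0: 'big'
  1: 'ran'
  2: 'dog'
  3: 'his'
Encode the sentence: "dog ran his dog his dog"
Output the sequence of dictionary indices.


Look up each word in the dictionary:
  'dog' -> 2
  'ran' -> 1
  'his' -> 3
  'dog' -> 2
  'his' -> 3
  'dog' -> 2

Encoded: [2, 1, 3, 2, 3, 2]


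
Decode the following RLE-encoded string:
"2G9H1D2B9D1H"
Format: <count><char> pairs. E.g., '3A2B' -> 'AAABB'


Expanding each <count><char> pair:
  2G -> 'GG'
  9H -> 'HHHHHHHHH'
  1D -> 'D'
  2B -> 'BB'
  9D -> 'DDDDDDDDD'
  1H -> 'H'

Decoded = GGHHHHHHHHHDBBDDDDDDDDDH


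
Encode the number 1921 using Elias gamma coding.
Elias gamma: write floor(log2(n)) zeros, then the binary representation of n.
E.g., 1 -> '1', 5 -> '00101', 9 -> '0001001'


num_bits = floor(log2(1921)) + 1 = 11
leading_zeros = num_bits - 1 = 10
binary(1921) = 11110000001

Elias gamma(1921) = '0000000000' + '11110000001' = 000000000011110000001 (21 bits)


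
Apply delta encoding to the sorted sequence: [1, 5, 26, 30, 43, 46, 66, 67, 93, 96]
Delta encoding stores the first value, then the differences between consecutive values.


First value: 1
Deltas:
  5 - 1 = 4
  26 - 5 = 21
  30 - 26 = 4
  43 - 30 = 13
  46 - 43 = 3
  66 - 46 = 20
  67 - 66 = 1
  93 - 67 = 26
  96 - 93 = 3


Delta encoded: [1, 4, 21, 4, 13, 3, 20, 1, 26, 3]


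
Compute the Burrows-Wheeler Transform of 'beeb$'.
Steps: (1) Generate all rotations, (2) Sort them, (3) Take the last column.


Rotations (sorted):
  0: $beeb -> last char: b
  1: b$bee -> last char: e
  2: beeb$ -> last char: $
  3: eb$be -> last char: e
  4: eeb$b -> last char: b


BWT = be$eb


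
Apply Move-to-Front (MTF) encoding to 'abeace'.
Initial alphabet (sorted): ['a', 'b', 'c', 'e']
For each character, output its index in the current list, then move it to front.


MTF encoding:
'a': index 0 in ['a', 'b', 'c', 'e'] -> ['a', 'b', 'c', 'e']
'b': index 1 in ['a', 'b', 'c', 'e'] -> ['b', 'a', 'c', 'e']
'e': index 3 in ['b', 'a', 'c', 'e'] -> ['e', 'b', 'a', 'c']
'a': index 2 in ['e', 'b', 'a', 'c'] -> ['a', 'e', 'b', 'c']
'c': index 3 in ['a', 'e', 'b', 'c'] -> ['c', 'a', 'e', 'b']
'e': index 2 in ['c', 'a', 'e', 'b'] -> ['e', 'c', 'a', 'b']


Output: [0, 1, 3, 2, 3, 2]


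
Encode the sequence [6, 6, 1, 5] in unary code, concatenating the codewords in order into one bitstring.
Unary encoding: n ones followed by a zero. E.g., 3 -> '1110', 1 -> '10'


Encode each number as n ones followed by a terminating 0:
  6 -> 1111110 (7 bits)
  6 -> 1111110 (7 bits)
  1 -> 10 (2 bits)
  5 -> 111110 (6 bits)
Total length = 7 + 7 + 2 + 6 = 22 bits.

Unary([6, 6, 1, 5]) = 1111110111111010111110 (22 bits)


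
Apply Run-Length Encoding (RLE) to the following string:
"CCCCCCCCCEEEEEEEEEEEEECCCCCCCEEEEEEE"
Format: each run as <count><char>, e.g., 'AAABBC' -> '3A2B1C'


Scanning runs left to right:
  i=0: run of 'C' x 9 -> '9C'
  i=9: run of 'E' x 13 -> '13E'
  i=22: run of 'C' x 7 -> '7C'
  i=29: run of 'E' x 7 -> '7E'

RLE = 9C13E7C7E


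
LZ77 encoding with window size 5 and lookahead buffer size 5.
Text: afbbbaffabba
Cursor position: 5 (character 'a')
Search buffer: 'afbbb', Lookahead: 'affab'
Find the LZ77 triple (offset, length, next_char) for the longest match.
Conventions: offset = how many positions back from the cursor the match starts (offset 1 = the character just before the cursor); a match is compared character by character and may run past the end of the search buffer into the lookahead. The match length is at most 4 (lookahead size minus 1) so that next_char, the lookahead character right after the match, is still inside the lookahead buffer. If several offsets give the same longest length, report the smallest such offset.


Try each offset into the search buffer:
  offset=1 (pos 4, char 'b'): match length 0
  offset=2 (pos 3, char 'b'): match length 0
  offset=3 (pos 2, char 'b'): match length 0
  offset=4 (pos 1, char 'f'): match length 0
  offset=5 (pos 0, char 'a'): match length 2
Longest match has length 2 at offset 5.
next_char = character at position 5 + 2 = 7 -> 'f'

Best match: offset=5, length=2 (matching 'af' starting at position 0)
LZ77 triple: (5, 2, 'f')


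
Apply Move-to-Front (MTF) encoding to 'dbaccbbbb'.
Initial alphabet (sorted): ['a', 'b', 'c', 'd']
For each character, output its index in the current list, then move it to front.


MTF encoding:
'd': index 3 in ['a', 'b', 'c', 'd'] -> ['d', 'a', 'b', 'c']
'b': index 2 in ['d', 'a', 'b', 'c'] -> ['b', 'd', 'a', 'c']
'a': index 2 in ['b', 'd', 'a', 'c'] -> ['a', 'b', 'd', 'c']
'c': index 3 in ['a', 'b', 'd', 'c'] -> ['c', 'a', 'b', 'd']
'c': index 0 in ['c', 'a', 'b', 'd'] -> ['c', 'a', 'b', 'd']
'b': index 2 in ['c', 'a', 'b', 'd'] -> ['b', 'c', 'a', 'd']
'b': index 0 in ['b', 'c', 'a', 'd'] -> ['b', 'c', 'a', 'd']
'b': index 0 in ['b', 'c', 'a', 'd'] -> ['b', 'c', 'a', 'd']
'b': index 0 in ['b', 'c', 'a', 'd'] -> ['b', 'c', 'a', 'd']


Output: [3, 2, 2, 3, 0, 2, 0, 0, 0]


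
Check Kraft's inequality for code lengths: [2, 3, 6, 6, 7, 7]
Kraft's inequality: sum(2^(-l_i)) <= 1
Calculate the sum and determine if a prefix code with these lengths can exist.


Sum = 2^(-2) + 2^(-3) + 2^(-6) + 2^(-6) + 2^(-7) + 2^(-7)
    = 0.25 + 0.125 + 0.015625 + 0.015625 + 0.0078125 + 0.0078125
    = 54/128 = 0.421875
Since 0.421875 <= 1, Kraft's inequality IS satisfied.
A prefix code with these lengths CAN exist.

Kraft sum = 0.421875. Satisfied.


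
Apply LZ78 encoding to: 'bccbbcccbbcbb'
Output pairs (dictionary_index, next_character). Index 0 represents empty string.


LZ78 encoding steps:
Dictionary: {0: ''}
Step 1: w='' (idx 0), next='b' -> output (0, 'b'), add 'b' as idx 1
Step 2: w='' (idx 0), next='c' -> output (0, 'c'), add 'c' as idx 2
Step 3: w='c' (idx 2), next='b' -> output (2, 'b'), add 'cb' as idx 3
Step 4: w='b' (idx 1), next='c' -> output (1, 'c'), add 'bc' as idx 4
Step 5: w='c' (idx 2), next='c' -> output (2, 'c'), add 'cc' as idx 5
Step 6: w='b' (idx 1), next='b' -> output (1, 'b'), add 'bb' as idx 6
Step 7: w='cb' (idx 3), next='b' -> output (3, 'b'), add 'cbb' as idx 7


Encoded: [(0, 'b'), (0, 'c'), (2, 'b'), (1, 'c'), (2, 'c'), (1, 'b'), (3, 'b')]


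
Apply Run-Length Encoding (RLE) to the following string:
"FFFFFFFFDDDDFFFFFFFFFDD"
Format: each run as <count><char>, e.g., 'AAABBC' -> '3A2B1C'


Scanning runs left to right:
  i=0: run of 'F' x 8 -> '8F'
  i=8: run of 'D' x 4 -> '4D'
  i=12: run of 'F' x 9 -> '9F'
  i=21: run of 'D' x 2 -> '2D'

RLE = 8F4D9F2D


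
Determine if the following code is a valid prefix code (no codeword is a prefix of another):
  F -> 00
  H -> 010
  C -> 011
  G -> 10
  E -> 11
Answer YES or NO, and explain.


Checking each pair (does one codeword prefix another?):
  F='00' vs H='010': no prefix
  F='00' vs C='011': no prefix
  F='00' vs G='10': no prefix
  F='00' vs E='11': no prefix
  H='010' vs F='00': no prefix
  H='010' vs C='011': no prefix
  H='010' vs G='10': no prefix
  H='010' vs E='11': no prefix
  C='011' vs F='00': no prefix
  C='011' vs H='010': no prefix
  C='011' vs G='10': no prefix
  C='011' vs E='11': no prefix
  G='10' vs F='00': no prefix
  G='10' vs H='010': no prefix
  G='10' vs C='011': no prefix
  G='10' vs E='11': no prefix
  E='11' vs F='00': no prefix
  E='11' vs H='010': no prefix
  E='11' vs C='011': no prefix
  E='11' vs G='10': no prefix
No violation found over all pairs.

YES -- this is a valid prefix code. No codeword is a prefix of any other codeword.


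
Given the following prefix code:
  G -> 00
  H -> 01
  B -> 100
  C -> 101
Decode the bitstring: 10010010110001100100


Decoding step by step:
Bits 100 -> B
Bits 100 -> B
Bits 101 -> C
Bits 100 -> B
Bits 01 -> H
Bits 100 -> B
Bits 100 -> B


Decoded message: BBCBHBB


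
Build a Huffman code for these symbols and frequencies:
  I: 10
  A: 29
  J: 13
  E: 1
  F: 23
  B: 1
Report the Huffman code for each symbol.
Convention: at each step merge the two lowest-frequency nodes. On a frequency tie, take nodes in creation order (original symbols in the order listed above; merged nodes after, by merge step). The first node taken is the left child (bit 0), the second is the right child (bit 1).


Huffman tree construction:
Step 1: Merge E(1) + B(1) = 2
Step 2: Merge (E+B)(2) + I(10) = 12
Step 3: Merge ((E+B)+I)(12) + J(13) = 25
Step 4: Merge F(23) + (((E+B)+I)+J)(25) = 48
Step 5: Merge A(29) + (F+(((E+B)+I)+J))(48) = 77
Read each symbol's code off the tree from the root (left child = 0, right child = 1).

Codes:
  I: 1101 (length 4)
  A: 0 (length 1)
  J: 111 (length 3)
  E: 11000 (length 5)
  F: 10 (length 2)
  B: 11001 (length 5)
Average code length: 164/77 = 2.1299 bits/symbol


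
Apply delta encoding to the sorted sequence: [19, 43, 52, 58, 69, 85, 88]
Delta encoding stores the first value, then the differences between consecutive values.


First value: 19
Deltas:
  43 - 19 = 24
  52 - 43 = 9
  58 - 52 = 6
  69 - 58 = 11
  85 - 69 = 16
  88 - 85 = 3


Delta encoded: [19, 24, 9, 6, 11, 16, 3]


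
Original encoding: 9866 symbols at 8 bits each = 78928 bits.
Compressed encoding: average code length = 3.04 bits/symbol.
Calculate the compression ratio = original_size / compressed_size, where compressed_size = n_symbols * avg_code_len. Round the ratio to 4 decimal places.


original_size = n_symbols * orig_bits = 9866 * 8 = 78928 bits
compressed_size = n_symbols * avg_code_len = 9866 * 3.04 = 29992.64 bits
ratio = original_size / compressed_size = 78928 / 29992.64 = 2.6316

Compression ratio = 2.6316


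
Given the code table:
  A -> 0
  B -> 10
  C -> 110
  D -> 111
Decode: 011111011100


Decoding:
0 -> A
111 -> D
110 -> C
111 -> D
0 -> A
0 -> A


Result: ADCDAA


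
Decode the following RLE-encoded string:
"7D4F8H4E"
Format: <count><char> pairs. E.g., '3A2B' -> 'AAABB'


Expanding each <count><char> pair:
  7D -> 'DDDDDDD'
  4F -> 'FFFF'
  8H -> 'HHHHHHHH'
  4E -> 'EEEE'

Decoded = DDDDDDDFFFFHHHHHHHHEEEE


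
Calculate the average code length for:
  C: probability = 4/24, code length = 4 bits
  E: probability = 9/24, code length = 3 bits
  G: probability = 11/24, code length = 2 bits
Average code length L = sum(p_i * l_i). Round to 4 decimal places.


Weighted contributions p_i * l_i:
  C: (4/24) * 4 = 16/24
  E: (9/24) * 3 = 27/24
  G: (11/24) * 2 = 22/24
Sum = (16 + 27 + 22)/24 = 65/24

L = 65/24 = 2.7083 bits/symbol


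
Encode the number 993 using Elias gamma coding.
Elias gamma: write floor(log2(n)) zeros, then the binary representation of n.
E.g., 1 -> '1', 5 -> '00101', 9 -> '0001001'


num_bits = floor(log2(993)) + 1 = 10
leading_zeros = num_bits - 1 = 9
binary(993) = 1111100001

Elias gamma(993) = '000000000' + '1111100001' = 0000000001111100001 (19 bits)


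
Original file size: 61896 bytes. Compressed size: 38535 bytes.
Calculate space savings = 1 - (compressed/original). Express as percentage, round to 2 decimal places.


ratio = compressed/original = 38535/61896 = 0.622577
savings = 1 - ratio = 1 - 0.622577 = 0.377423
as a percentage: 0.377423 * 100 = 37.74%

Space savings = 1 - 38535/61896 = 37.74%


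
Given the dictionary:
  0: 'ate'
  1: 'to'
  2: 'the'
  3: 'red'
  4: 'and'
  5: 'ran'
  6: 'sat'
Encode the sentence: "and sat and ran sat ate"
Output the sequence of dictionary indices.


Look up each word in the dictionary:
  'and' -> 4
  'sat' -> 6
  'and' -> 4
  'ran' -> 5
  'sat' -> 6
  'ate' -> 0

Encoded: [4, 6, 4, 5, 6, 0]


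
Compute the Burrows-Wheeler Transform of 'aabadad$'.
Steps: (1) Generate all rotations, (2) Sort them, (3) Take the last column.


Rotations (sorted):
  0: $aabadad -> last char: d
  1: aabadad$ -> last char: $
  2: abadad$a -> last char: a
  3: ad$aabad -> last char: d
  4: adad$aab -> last char: b
  5: badad$aa -> last char: a
  6: d$aabada -> last char: a
  7: dad$aaba -> last char: a


BWT = d$adbaaa


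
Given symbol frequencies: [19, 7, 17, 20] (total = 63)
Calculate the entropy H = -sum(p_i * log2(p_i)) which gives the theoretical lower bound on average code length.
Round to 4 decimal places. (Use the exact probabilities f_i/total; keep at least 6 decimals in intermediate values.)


Per-symbol terms -p_i * log2(p_i) with p_i = f_i/63:
  p = 19/63 = 0.301587: log2(p) = -1.729352, -p*log2(p) = 0.521551
  p = 7/63 = 0.111111: log2(p) = -3.169925, -p*log2(p) = 0.352214
  p = 17/63 = 0.269841: log2(p) = -1.889817, -p*log2(p) = 0.509951
  p = 20/63 = 0.317460: log2(p) = -1.655352, -p*log2(p) = 0.525509
H = 0.521551 + 0.352214 + 0.509951 + 0.525509 = 1.909225

H = 1.9092 bits/symbol


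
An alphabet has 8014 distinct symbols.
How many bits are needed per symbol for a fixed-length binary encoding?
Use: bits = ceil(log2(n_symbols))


log2(8014) = 12.9683
Bracket: 2^12 = 4096 < 8014 <= 2^13 = 8192
So ceil(log2(8014)) = 13

bits = ceil(log2(8014)) = ceil(12.9683) = 13 bits


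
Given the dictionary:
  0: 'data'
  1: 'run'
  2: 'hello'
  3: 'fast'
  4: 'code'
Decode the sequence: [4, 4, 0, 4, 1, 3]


Look up each index in the dictionary:
  4 -> 'code'
  4 -> 'code'
  0 -> 'data'
  4 -> 'code'
  1 -> 'run'
  3 -> 'fast'

Decoded: "code code data code run fast"


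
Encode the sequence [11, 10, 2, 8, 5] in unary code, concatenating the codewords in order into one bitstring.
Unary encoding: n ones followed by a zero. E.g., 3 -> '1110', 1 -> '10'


Encode each number as n ones followed by a terminating 0:
  11 -> 111111111110 (12 bits)
  10 -> 11111111110 (11 bits)
  2 -> 110 (3 bits)
  8 -> 111111110 (9 bits)
  5 -> 111110 (6 bits)
Total length = 12 + 11 + 3 + 9 + 6 = 41 bits.

Unary([11, 10, 2, 8, 5]) = 11111111111011111111110110111111110111110 (41 bits)


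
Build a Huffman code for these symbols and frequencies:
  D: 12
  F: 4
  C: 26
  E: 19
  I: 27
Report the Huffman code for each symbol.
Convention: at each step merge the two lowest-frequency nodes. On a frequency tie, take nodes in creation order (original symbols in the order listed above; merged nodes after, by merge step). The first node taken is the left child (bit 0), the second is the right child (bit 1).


Huffman tree construction:
Step 1: Merge F(4) + D(12) = 16
Step 2: Merge (F+D)(16) + E(19) = 35
Step 3: Merge C(26) + I(27) = 53
Step 4: Merge ((F+D)+E)(35) + (C+I)(53) = 88
Read each symbol's code off the tree from the root (left child = 0, right child = 1).

Codes:
  D: 001 (length 3)
  F: 000 (length 3)
  C: 10 (length 2)
  E: 01 (length 2)
  I: 11 (length 2)
Average code length: 192/88 = 2.1818 bits/symbol


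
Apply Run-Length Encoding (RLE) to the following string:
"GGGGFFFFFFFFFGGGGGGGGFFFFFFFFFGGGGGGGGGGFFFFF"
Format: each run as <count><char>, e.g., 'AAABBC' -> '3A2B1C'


Scanning runs left to right:
  i=0: run of 'G' x 4 -> '4G'
  i=4: run of 'F' x 9 -> '9F'
  i=13: run of 'G' x 8 -> '8G'
  i=21: run of 'F' x 9 -> '9F'
  i=30: run of 'G' x 10 -> '10G'
  i=40: run of 'F' x 5 -> '5F'

RLE = 4G9F8G9F10G5F


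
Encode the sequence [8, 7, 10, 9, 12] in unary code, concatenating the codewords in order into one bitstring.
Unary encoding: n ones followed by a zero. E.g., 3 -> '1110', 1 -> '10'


Encode each number as n ones followed by a terminating 0:
  8 -> 111111110 (9 bits)
  7 -> 11111110 (8 bits)
  10 -> 11111111110 (11 bits)
  9 -> 1111111110 (10 bits)
  12 -> 1111111111110 (13 bits)
Total length = 9 + 8 + 11 + 10 + 13 = 51 bits.

Unary([8, 7, 10, 9, 12]) = 111111110111111101111111111011111111101111111111110 (51 bits)


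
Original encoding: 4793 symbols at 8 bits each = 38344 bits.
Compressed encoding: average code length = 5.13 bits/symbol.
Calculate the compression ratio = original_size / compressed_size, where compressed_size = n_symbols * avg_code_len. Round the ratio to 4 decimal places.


original_size = n_symbols * orig_bits = 4793 * 8 = 38344 bits
compressed_size = n_symbols * avg_code_len = 4793 * 5.13 = 24588.09 bits
ratio = original_size / compressed_size = 38344 / 24588.09 = 1.5595

Compression ratio = 1.5595


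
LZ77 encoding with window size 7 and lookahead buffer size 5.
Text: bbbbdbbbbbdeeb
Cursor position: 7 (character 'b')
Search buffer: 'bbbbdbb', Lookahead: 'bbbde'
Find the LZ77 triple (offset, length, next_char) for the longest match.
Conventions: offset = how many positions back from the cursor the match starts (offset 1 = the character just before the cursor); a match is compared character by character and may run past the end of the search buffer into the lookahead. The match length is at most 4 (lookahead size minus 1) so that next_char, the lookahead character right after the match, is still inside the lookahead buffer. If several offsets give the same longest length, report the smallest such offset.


Try each offset into the search buffer:
  offset=1 (pos 6, char 'b'): match length 3
  offset=2 (pos 5, char 'b'): match length 3
  offset=3 (pos 4, char 'd'): match length 0
  offset=4 (pos 3, char 'b'): match length 1
  offset=5 (pos 2, char 'b'): match length 2
  offset=6 (pos 1, char 'b'): match length 4
  offset=7 (pos 0, char 'b'): match length 3
Longest match has length 4 at offset 6.
next_char = character at position 7 + 4 = 11 -> 'e'

Best match: offset=6, length=4 (matching 'bbbd' starting at position 1)
LZ77 triple: (6, 4, 'e')
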